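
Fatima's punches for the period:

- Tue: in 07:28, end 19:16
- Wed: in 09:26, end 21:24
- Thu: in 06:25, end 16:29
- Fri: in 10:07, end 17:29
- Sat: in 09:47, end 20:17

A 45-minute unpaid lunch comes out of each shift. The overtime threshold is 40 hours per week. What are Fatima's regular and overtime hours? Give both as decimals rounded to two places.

Tue: 07:28–19:16 = 11 h 48 min; less 45 min break → 11 h 3 min
Wed: 09:26–21:24 = 11 h 58 min; less 45 min break → 11 h 13 min
Thu: 06:25–16:29 = 10 h 4 min; less 45 min break → 9 h 19 min
Fri: 10:07–17:29 = 7 h 22 min; less 45 min break → 6 h 37 min
Sat: 09:47–20:17 = 10 h 30 min; less 45 min break → 9 h 45 min
Total worked: 47 h 57 min = 47.95 h.
Threshold 40 h → overtime 7 h 57 min, regular 40 h 0 min.

Regular 40.00 hours, overtime 7.95 hours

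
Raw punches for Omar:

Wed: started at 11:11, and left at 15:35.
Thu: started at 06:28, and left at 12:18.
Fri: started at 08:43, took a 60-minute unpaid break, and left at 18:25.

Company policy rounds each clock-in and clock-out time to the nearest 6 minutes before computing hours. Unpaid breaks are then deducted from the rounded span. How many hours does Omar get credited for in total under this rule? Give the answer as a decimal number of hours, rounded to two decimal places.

18.90 hours

Wed: in 11:11→11:12, out 15:35→15:36; 4 h 24 min
Thu: in 06:28→06:30, out 12:18→12:18; 5 h 48 min
Fri: in 08:43→08:42, out 18:25→18:24; 9 h 42 min − 60 min = 8 h 42 min
Total credited: 18 h 54 min.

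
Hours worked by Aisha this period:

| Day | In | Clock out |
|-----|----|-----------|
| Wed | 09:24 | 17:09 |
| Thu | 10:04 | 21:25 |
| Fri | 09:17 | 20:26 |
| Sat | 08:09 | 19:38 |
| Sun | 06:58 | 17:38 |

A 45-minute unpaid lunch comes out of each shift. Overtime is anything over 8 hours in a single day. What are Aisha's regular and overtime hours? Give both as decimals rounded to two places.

Regular 39.00 hours, overtime 9.65 hours

Wed: 09:24–17:09 = 7 h 45 min; less 45 min break → 7 h 0 min
Thu: 10:04–21:25 = 11 h 21 min; less 45 min break → 10 h 36 min
Fri: 09:17–20:26 = 11 h 9 min; less 45 min break → 10 h 24 min
Sat: 08:09–19:38 = 11 h 29 min; less 45 min break → 10 h 44 min
Sun: 06:58–17:38 = 10 h 40 min; less 45 min break → 9 h 55 min
Wed reg 7 h 0 min / OT 0 h 0 min; Thu reg 8 h 0 min / OT 2 h 36 min; Fri reg 8 h 0 min / OT 2 h 24 min; Sat reg 8 h 0 min / OT 2 h 44 min; Sun reg 8 h 0 min / OT 1 h 55 min.
Totals: regular 39 h 0 min, overtime 9 h 39 min.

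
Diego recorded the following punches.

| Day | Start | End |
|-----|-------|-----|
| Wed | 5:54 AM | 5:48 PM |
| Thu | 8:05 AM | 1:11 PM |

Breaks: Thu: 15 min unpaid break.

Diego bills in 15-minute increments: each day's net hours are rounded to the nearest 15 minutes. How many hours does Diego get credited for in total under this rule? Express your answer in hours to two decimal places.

Wed: 5:54 AM–5:48 PM = 11 h 54 min → rounds to 12 h 0 min
Thu: 8:05 AM–1:11 PM = 5 h 6 min − 15 min = 4 h 51 min → rounds to 4 h 45 min
Total credited: 16 h 45 min.

16.75 hours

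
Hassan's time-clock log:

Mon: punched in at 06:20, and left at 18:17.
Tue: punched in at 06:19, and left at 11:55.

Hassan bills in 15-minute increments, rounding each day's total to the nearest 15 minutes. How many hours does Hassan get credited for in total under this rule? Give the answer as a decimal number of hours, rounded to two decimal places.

17.50 hours

Mon: 06:20–18:17 = 11 h 57 min → rounds to 12 h 0 min
Tue: 06:19–11:55 = 5 h 36 min → rounds to 5 h 30 min
Total credited: 17 h 30 min.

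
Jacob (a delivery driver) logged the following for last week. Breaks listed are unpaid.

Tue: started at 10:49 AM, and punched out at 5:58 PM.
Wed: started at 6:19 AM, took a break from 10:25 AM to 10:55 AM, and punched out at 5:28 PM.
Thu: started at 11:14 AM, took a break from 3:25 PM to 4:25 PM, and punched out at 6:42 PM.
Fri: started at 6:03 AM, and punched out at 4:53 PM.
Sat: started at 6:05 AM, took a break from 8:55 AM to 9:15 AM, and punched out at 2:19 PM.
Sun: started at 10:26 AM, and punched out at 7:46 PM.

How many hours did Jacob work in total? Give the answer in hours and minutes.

52 h 20 min

Tue: 10:49 AM–5:58 PM = 7 h 9 min
Wed: 6:19 AM–5:28 PM = 11 h 9 min; less 30 min break → 10 h 39 min
Thu: 11:14 AM–6:42 PM = 7 h 28 min; less 60 min break → 6 h 28 min
Fri: 6:03 AM–4:53 PM = 10 h 50 min
Sat: 6:05 AM–2:19 PM = 8 h 14 min; less 20 min break → 7 h 54 min
Sun: 10:26 AM–7:46 PM = 9 h 20 min
Total: 7 h 9 min + 10 h 39 min + 6 h 28 min + 10 h 50 min + 7 h 54 min + 9 h 20 min = 52 h 20 min.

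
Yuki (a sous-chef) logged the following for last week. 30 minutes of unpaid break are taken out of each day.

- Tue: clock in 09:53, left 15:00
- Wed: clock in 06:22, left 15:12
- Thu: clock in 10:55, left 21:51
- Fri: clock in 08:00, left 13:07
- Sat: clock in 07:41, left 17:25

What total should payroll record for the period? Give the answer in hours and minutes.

Tue: 09:53–15:00 = 5 h 7 min; less 30 min break → 4 h 37 min
Wed: 06:22–15:12 = 8 h 50 min; less 30 min break → 8 h 20 min
Thu: 10:55–21:51 = 10 h 56 min; less 30 min break → 10 h 26 min
Fri: 08:00–13:07 = 5 h 7 min; less 30 min break → 4 h 37 min
Sat: 07:41–17:25 = 9 h 44 min; less 30 min break → 9 h 14 min
Total: 4 h 37 min + 8 h 20 min + 10 h 26 min + 4 h 37 min + 9 h 14 min = 37 h 14 min.

37 h 14 min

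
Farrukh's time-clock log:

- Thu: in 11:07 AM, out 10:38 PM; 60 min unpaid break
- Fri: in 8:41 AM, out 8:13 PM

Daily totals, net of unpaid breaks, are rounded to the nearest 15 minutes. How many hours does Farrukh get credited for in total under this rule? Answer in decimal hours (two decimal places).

Thu: 11:07 AM–10:38 PM = 11 h 31 min − 60 min = 10 h 31 min → rounds to 10 h 30 min
Fri: 8:41 AM–8:13 PM = 11 h 32 min → rounds to 11 h 30 min
Total credited: 22 h 0 min.

22.00 hours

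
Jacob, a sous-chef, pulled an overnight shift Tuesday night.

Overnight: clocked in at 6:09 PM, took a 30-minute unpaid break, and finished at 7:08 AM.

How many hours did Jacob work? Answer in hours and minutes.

12 h 29 min

Overnight: 6:09 PM → midnight = 5 h 51 min; midnight → 7:08 AM = 7 h 8 min; span 12 h 59 min; less 30 min break → 12 h 29 min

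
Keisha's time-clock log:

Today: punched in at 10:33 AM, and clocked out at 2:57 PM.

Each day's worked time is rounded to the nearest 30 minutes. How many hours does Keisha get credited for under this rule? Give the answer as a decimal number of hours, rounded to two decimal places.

4.50 hours

Today: 10:33 AM–2:57 PM = 4 h 24 min → rounds to 4 h 30 min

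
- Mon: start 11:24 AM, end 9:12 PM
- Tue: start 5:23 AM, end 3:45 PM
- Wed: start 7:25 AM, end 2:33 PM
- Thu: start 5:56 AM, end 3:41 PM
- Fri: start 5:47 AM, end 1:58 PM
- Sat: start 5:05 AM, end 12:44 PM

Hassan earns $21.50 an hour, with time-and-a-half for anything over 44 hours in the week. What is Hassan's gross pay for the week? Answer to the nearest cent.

$1232.49

Mon: 11:24 AM–9:12 PM = 9 h 48 min
Tue: 5:23 AM–3:45 PM = 10 h 22 min
Wed: 7:25 AM–2:33 PM = 7 h 8 min
Thu: 5:56 AM–3:41 PM = 9 h 45 min
Fri: 5:47 AM–1:58 PM = 8 h 11 min
Sat: 5:05 AM–12:44 PM = 7 h 39 min
Total worked: 52 h 53 min = 3173 min.
Regular 44 h 0 min = 2640 min at $21.50/h; overtime 8 h 53 min = 533 min at $32.25/h.
Pay = (2640 × $21.50 + 533 × $32.25) ÷ 60 = $1232.49.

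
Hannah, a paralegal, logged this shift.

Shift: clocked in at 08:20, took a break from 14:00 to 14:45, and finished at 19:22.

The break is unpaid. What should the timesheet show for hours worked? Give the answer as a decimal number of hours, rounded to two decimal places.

Shift: 08:20–19:22 = 11 h 2 min; less 45 min break → 10 h 17 min

10.28 hours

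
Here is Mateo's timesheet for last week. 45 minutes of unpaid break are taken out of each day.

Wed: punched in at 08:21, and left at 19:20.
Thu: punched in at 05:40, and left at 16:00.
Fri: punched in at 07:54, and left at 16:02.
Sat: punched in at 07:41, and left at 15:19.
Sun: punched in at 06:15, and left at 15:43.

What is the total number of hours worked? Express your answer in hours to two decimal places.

42.80 hours

Wed: 08:21–19:20 = 10 h 59 min; less 45 min break → 10 h 14 min
Thu: 05:40–16:00 = 10 h 20 min; less 45 min break → 9 h 35 min
Fri: 07:54–16:02 = 8 h 8 min; less 45 min break → 7 h 23 min
Sat: 07:41–15:19 = 7 h 38 min; less 45 min break → 6 h 53 min
Sun: 06:15–15:43 = 9 h 28 min; less 45 min break → 8 h 43 min
Total: 10 h 14 min + 9 h 35 min + 7 h 23 min + 6 h 53 min + 8 h 43 min = 42 h 48 min.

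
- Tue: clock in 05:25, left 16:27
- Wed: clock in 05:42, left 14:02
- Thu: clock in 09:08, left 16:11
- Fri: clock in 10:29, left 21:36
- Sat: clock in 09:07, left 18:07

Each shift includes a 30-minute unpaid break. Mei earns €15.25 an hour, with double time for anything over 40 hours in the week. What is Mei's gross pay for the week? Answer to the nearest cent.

Tue: 05:25–16:27 = 11 h 2 min; less 30 min break → 10 h 32 min
Wed: 05:42–14:02 = 8 h 20 min; less 30 min break → 7 h 50 min
Thu: 09:08–16:11 = 7 h 3 min; less 30 min break → 6 h 33 min
Fri: 10:29–21:36 = 11 h 7 min; less 30 min break → 10 h 37 min
Sat: 09:07–18:07 = 9 h 0 min; less 30 min break → 8 h 30 min
Total worked: 44 h 2 min = 2642 min.
Regular 40 h 0 min = 2400 min at €15.25/h; overtime 4 h 2 min = 242 min at €30.50/h.
Pay = (2400 × €15.25 + 242 × €30.50) ÷ 60 = €733.02.

€733.02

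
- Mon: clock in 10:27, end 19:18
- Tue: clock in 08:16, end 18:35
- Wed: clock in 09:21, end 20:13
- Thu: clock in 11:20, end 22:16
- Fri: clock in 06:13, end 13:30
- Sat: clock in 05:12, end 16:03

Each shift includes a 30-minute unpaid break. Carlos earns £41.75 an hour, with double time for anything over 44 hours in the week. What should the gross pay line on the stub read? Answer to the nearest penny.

Mon: 10:27–19:18 = 8 h 51 min; less 30 min break → 8 h 21 min
Tue: 08:16–18:35 = 10 h 19 min; less 30 min break → 9 h 49 min
Wed: 09:21–20:13 = 10 h 52 min; less 30 min break → 10 h 22 min
Thu: 11:20–22:16 = 10 h 56 min; less 30 min break → 10 h 26 min
Fri: 06:13–13:30 = 7 h 17 min; less 30 min break → 6 h 47 min
Sat: 05:12–16:03 = 10 h 51 min; less 30 min break → 10 h 21 min
Total worked: 56 h 6 min = 3366 min.
Regular 44 h 0 min = 2640 min at £41.75/h; overtime 12 h 6 min = 726 min at £83.50/h.
Pay = (2640 × £41.75 + 726 × £83.50) ÷ 60 = £2847.35.

£2847.35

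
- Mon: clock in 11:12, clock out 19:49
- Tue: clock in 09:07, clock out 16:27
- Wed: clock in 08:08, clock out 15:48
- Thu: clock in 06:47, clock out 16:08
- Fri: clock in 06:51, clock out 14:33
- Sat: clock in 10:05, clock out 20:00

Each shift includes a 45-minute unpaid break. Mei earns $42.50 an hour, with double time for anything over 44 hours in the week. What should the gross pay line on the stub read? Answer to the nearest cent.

Mon: 11:12–19:49 = 8 h 37 min; less 45 min break → 7 h 52 min
Tue: 09:07–16:27 = 7 h 20 min; less 45 min break → 6 h 35 min
Wed: 08:08–15:48 = 7 h 40 min; less 45 min break → 6 h 55 min
Thu: 06:47–16:08 = 9 h 21 min; less 45 min break → 8 h 36 min
Fri: 06:51–14:33 = 7 h 42 min; less 45 min break → 6 h 57 min
Sat: 10:05–20:00 = 9 h 55 min; less 45 min break → 9 h 10 min
Total worked: 46 h 5 min = 2765 min.
Regular 44 h 0 min = 2640 min at $42.50/h; overtime 2 h 5 min = 125 min at $85.00/h.
Pay = (2640 × $42.50 + 125 × $85.00) ÷ 60 = $2047.08.

$2047.08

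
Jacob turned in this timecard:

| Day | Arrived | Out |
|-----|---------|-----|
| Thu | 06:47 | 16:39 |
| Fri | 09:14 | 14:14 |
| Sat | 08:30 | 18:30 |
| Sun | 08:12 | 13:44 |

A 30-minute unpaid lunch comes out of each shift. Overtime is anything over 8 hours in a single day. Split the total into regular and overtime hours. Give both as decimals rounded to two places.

Thu: 06:47–16:39 = 9 h 52 min; less 30 min break → 9 h 22 min
Fri: 09:14–14:14 = 5 h 0 min; less 30 min break → 4 h 30 min
Sat: 08:30–18:30 = 10 h 0 min; less 30 min break → 9 h 30 min
Sun: 08:12–13:44 = 5 h 32 min; less 30 min break → 5 h 2 min
Thu reg 8 h 0 min / OT 1 h 22 min; Fri reg 4 h 30 min / OT 0 h 0 min; Sat reg 8 h 0 min / OT 1 h 30 min; Sun reg 5 h 2 min / OT 0 h 0 min.
Totals: regular 25 h 32 min, overtime 2 h 52 min.

Regular 25.53 hours, overtime 2.87 hours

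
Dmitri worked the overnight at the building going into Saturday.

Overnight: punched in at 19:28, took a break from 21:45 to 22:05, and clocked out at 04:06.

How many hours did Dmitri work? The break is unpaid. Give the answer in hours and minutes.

8 h 18 min

Overnight: 19:28 → midnight = 4 h 32 min; midnight → 04:06 = 4 h 6 min; span 8 h 38 min; less 20 min break → 8 h 18 min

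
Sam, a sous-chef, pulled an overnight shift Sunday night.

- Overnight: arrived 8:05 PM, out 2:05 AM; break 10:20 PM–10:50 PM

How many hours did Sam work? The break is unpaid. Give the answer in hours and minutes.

5 h 30 min

Overnight: 8:05 PM → midnight = 3 h 55 min; midnight → 2:05 AM = 2 h 5 min; span 6 h 0 min; less 30 min break → 5 h 30 min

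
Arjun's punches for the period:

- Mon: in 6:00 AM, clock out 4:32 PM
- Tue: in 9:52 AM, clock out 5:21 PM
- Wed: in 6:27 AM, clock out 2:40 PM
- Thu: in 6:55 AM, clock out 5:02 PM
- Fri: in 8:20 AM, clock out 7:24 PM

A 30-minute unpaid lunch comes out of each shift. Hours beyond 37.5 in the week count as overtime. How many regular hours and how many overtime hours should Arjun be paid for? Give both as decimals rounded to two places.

Regular 37.50 hours, overtime 7.42 hours

Mon: 6:00 AM–4:32 PM = 10 h 32 min; less 30 min break → 10 h 2 min
Tue: 9:52 AM–5:21 PM = 7 h 29 min; less 30 min break → 6 h 59 min
Wed: 6:27 AM–2:40 PM = 8 h 13 min; less 30 min break → 7 h 43 min
Thu: 6:55 AM–5:02 PM = 10 h 7 min; less 30 min break → 9 h 37 min
Fri: 8:20 AM–7:24 PM = 11 h 4 min; less 30 min break → 10 h 34 min
Total worked: 44 h 55 min = 44.92 h.
Threshold 37.5 h → overtime 7 h 25 min, regular 37 h 30 min.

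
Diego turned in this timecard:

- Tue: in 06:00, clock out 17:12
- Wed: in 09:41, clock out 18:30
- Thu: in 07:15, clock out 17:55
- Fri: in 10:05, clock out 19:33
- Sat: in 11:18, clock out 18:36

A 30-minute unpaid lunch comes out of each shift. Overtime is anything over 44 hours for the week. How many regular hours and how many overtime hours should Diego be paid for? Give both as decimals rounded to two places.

Tue: 06:00–17:12 = 11 h 12 min; less 30 min break → 10 h 42 min
Wed: 09:41–18:30 = 8 h 49 min; less 30 min break → 8 h 19 min
Thu: 07:15–17:55 = 10 h 40 min; less 30 min break → 10 h 10 min
Fri: 10:05–19:33 = 9 h 28 min; less 30 min break → 8 h 58 min
Sat: 11:18–18:36 = 7 h 18 min; less 30 min break → 6 h 48 min
Total worked: 44 h 57 min = 44.95 h.
Threshold 44 h → overtime 0 h 57 min, regular 44 h 0 min.

Regular 44.00 hours, overtime 0.95 hours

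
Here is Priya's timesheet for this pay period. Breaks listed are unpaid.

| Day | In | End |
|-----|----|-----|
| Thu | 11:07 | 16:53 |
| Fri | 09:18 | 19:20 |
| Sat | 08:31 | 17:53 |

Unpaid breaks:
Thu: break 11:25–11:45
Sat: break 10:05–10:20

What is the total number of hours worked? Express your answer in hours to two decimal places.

24.58 hours

Thu: 11:07–16:53 = 5 h 46 min; less 20 min break → 5 h 26 min
Fri: 09:18–19:20 = 10 h 2 min
Sat: 08:31–17:53 = 9 h 22 min; less 15 min break → 9 h 7 min
Total: 5 h 26 min + 10 h 2 min + 9 h 7 min = 24 h 35 min.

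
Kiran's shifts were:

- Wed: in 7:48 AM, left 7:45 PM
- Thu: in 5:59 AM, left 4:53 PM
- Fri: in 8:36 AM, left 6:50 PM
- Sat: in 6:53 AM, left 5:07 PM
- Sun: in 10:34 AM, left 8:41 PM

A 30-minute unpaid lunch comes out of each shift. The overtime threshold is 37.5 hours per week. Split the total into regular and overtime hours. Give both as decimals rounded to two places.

Regular 37.50 hours, overtime 13.43 hours

Wed: 7:48 AM–7:45 PM = 11 h 57 min; less 30 min break → 11 h 27 min
Thu: 5:59 AM–4:53 PM = 10 h 54 min; less 30 min break → 10 h 24 min
Fri: 8:36 AM–6:50 PM = 10 h 14 min; less 30 min break → 9 h 44 min
Sat: 6:53 AM–5:07 PM = 10 h 14 min; less 30 min break → 9 h 44 min
Sun: 10:34 AM–8:41 PM = 10 h 7 min; less 30 min break → 9 h 37 min
Total worked: 50 h 56 min = 50.93 h.
Threshold 37.5 h → overtime 13 h 26 min, regular 37 h 30 min.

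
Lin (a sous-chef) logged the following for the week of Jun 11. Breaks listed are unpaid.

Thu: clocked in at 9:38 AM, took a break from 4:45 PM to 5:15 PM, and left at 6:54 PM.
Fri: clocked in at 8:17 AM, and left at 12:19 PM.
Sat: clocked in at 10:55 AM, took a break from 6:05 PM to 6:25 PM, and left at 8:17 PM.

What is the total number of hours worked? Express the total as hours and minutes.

21 h 50 min

Thu: 9:38 AM–6:54 PM = 9 h 16 min; less 30 min break → 8 h 46 min
Fri: 8:17 AM–12:19 PM = 4 h 2 min
Sat: 10:55 AM–8:17 PM = 9 h 22 min; less 20 min break → 9 h 2 min
Total: 8 h 46 min + 4 h 2 min + 9 h 2 min = 21 h 50 min.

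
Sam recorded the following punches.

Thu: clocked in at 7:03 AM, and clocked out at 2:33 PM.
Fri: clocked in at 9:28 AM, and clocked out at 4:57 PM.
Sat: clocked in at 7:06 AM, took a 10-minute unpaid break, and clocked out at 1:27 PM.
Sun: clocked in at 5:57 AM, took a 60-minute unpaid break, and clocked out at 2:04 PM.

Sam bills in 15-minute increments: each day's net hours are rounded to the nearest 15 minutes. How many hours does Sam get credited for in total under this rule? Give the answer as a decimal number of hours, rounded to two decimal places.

28.25 hours

Thu: 7:03 AM–2:33 PM = 7 h 30 min → rounds to 7 h 30 min
Fri: 9:28 AM–4:57 PM = 7 h 29 min → rounds to 7 h 30 min
Sat: 7:06 AM–1:27 PM = 6 h 21 min − 10 min = 6 h 11 min → rounds to 6 h 15 min
Sun: 5:57 AM–2:04 PM = 8 h 7 min − 60 min = 7 h 7 min → rounds to 7 h 0 min
Total credited: 28 h 15 min.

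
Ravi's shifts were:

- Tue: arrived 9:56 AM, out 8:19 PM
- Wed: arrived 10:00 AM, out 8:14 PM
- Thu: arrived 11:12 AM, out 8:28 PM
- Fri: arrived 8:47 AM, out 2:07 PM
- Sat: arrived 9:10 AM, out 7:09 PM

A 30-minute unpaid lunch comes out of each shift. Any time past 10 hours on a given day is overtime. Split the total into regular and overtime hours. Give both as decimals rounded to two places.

Tue: 9:56 AM–8:19 PM = 10 h 23 min; less 30 min break → 9 h 53 min
Wed: 10:00 AM–8:14 PM = 10 h 14 min; less 30 min break → 9 h 44 min
Thu: 11:12 AM–8:28 PM = 9 h 16 min; less 30 min break → 8 h 46 min
Fri: 8:47 AM–2:07 PM = 5 h 20 min; less 30 min break → 4 h 50 min
Sat: 9:10 AM–7:09 PM = 9 h 59 min; less 30 min break → 9 h 29 min
Tue reg 9 h 53 min / OT 0 h 0 min; Wed reg 9 h 44 min / OT 0 h 0 min; Thu reg 8 h 46 min / OT 0 h 0 min; Fri reg 4 h 50 min / OT 0 h 0 min; Sat reg 9 h 29 min / OT 0 h 0 min.
Totals: regular 42 h 42 min, overtime 0 h 0 min.

Regular 42.70 hours, overtime 0.00 hours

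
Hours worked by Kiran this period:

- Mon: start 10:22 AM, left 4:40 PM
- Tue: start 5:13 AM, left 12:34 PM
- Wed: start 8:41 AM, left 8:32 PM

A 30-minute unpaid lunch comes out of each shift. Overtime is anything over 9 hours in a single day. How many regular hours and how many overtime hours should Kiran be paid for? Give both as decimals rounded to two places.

Mon: 10:22 AM–4:40 PM = 6 h 18 min; less 30 min break → 5 h 48 min
Tue: 5:13 AM–12:34 PM = 7 h 21 min; less 30 min break → 6 h 51 min
Wed: 8:41 AM–8:32 PM = 11 h 51 min; less 30 min break → 11 h 21 min
Mon reg 5 h 48 min / OT 0 h 0 min; Tue reg 6 h 51 min / OT 0 h 0 min; Wed reg 9 h 0 min / OT 2 h 21 min.
Totals: regular 21 h 39 min, overtime 2 h 21 min.

Regular 21.65 hours, overtime 2.35 hours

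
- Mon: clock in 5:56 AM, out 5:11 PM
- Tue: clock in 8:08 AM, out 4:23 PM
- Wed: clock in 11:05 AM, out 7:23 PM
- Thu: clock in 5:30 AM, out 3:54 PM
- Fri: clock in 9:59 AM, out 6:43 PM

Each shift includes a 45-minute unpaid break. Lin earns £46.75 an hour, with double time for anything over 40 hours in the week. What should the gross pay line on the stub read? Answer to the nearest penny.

Mon: 5:56 AM–5:11 PM = 11 h 15 min; less 45 min break → 10 h 30 min
Tue: 8:08 AM–4:23 PM = 8 h 15 min; less 45 min break → 7 h 30 min
Wed: 11:05 AM–7:23 PM = 8 h 18 min; less 45 min break → 7 h 33 min
Thu: 5:30 AM–3:54 PM = 10 h 24 min; less 45 min break → 9 h 39 min
Fri: 9:59 AM–6:43 PM = 8 h 44 min; less 45 min break → 7 h 59 min
Total worked: 43 h 11 min = 2591 min.
Regular 40 h 0 min = 2400 min at £46.75/h; overtime 3 h 11 min = 191 min at £93.50/h.
Pay = (2400 × £46.75 + 191 × £93.50) ÷ 60 = £2167.64.

£2167.64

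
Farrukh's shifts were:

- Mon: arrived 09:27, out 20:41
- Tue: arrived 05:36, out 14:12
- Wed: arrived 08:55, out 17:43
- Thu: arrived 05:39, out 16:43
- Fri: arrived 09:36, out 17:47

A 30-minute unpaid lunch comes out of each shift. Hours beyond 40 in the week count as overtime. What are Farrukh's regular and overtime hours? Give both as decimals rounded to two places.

Regular 40.00 hours, overtime 5.38 hours

Mon: 09:27–20:41 = 11 h 14 min; less 30 min break → 10 h 44 min
Tue: 05:36–14:12 = 8 h 36 min; less 30 min break → 8 h 6 min
Wed: 08:55–17:43 = 8 h 48 min; less 30 min break → 8 h 18 min
Thu: 05:39–16:43 = 11 h 4 min; less 30 min break → 10 h 34 min
Fri: 09:36–17:47 = 8 h 11 min; less 30 min break → 7 h 41 min
Total worked: 45 h 23 min = 45.38 h.
Threshold 40 h → overtime 5 h 23 min, regular 40 h 0 min.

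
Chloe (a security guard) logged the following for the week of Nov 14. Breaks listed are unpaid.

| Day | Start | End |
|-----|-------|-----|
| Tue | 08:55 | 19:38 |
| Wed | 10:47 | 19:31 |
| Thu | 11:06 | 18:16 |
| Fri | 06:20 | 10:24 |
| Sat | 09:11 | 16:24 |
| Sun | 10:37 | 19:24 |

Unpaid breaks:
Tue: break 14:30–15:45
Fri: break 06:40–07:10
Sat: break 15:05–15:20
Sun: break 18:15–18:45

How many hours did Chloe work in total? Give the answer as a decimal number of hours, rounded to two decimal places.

44.18 hours

Tue: 08:55–19:38 = 10 h 43 min; less 75 min break → 9 h 28 min
Wed: 10:47–19:31 = 8 h 44 min
Thu: 11:06–18:16 = 7 h 10 min
Fri: 06:20–10:24 = 4 h 4 min; less 30 min break → 3 h 34 min
Sat: 09:11–16:24 = 7 h 13 min; less 15 min break → 6 h 58 min
Sun: 10:37–19:24 = 8 h 47 min; less 30 min break → 8 h 17 min
Total: 9 h 28 min + 8 h 44 min + 7 h 10 min + 3 h 34 min + 6 h 58 min + 8 h 17 min = 44 h 11 min.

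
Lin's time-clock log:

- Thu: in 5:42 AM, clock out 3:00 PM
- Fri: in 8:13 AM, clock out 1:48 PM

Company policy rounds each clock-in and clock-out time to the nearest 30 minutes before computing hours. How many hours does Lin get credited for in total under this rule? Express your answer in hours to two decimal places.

15.50 hours

Thu: in 5:42 AM→5:30 AM, out 3:00 PM→3:00 PM; 9 h 30 min
Fri: in 8:13 AM→8:00 AM, out 1:48 PM→2:00 PM; 6 h 0 min
Total credited: 15 h 30 min.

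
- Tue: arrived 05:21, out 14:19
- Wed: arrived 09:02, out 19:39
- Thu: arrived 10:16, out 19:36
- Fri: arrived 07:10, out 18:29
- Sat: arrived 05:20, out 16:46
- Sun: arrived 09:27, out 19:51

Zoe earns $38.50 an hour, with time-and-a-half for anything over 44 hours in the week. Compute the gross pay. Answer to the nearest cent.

Tue: 05:21–14:19 = 8 h 58 min
Wed: 09:02–19:39 = 10 h 37 min
Thu: 10:16–19:36 = 9 h 20 min
Fri: 07:10–18:29 = 11 h 19 min
Sat: 05:20–16:46 = 11 h 26 min
Sun: 09:27–19:51 = 10 h 24 min
Total worked: 62 h 4 min = 3724 min.
Regular 44 h 0 min = 2640 min at $38.50/h; overtime 18 h 4 min = 1084 min at $57.75/h.
Pay = (2640 × $38.50 + 1084 × $57.75) ÷ 60 = $2737.35.

$2737.35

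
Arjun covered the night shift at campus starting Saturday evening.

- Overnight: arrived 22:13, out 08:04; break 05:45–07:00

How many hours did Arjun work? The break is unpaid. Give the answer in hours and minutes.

Overnight: 22:13 → midnight = 1 h 47 min; midnight → 08:04 = 8 h 4 min; span 9 h 51 min; less 75 min break → 8 h 36 min

8 h 36 min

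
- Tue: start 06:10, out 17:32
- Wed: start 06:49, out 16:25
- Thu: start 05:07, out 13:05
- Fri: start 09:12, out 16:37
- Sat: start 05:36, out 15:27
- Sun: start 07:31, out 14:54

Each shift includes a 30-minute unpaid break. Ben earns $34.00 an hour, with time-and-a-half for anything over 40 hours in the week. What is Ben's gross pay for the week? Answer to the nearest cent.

$1899.75

Tue: 06:10–17:32 = 11 h 22 min; less 30 min break → 10 h 52 min
Wed: 06:49–16:25 = 9 h 36 min; less 30 min break → 9 h 6 min
Thu: 05:07–13:05 = 7 h 58 min; less 30 min break → 7 h 28 min
Fri: 09:12–16:37 = 7 h 25 min; less 30 min break → 6 h 55 min
Sat: 05:36–15:27 = 9 h 51 min; less 30 min break → 9 h 21 min
Sun: 07:31–14:54 = 7 h 23 min; less 30 min break → 6 h 53 min
Total worked: 50 h 35 min = 3035 min.
Regular 40 h 0 min = 2400 min at $34.00/h; overtime 10 h 35 min = 635 min at $51.00/h.
Pay = (2400 × $34.00 + 635 × $51.00) ÷ 60 = $1899.75.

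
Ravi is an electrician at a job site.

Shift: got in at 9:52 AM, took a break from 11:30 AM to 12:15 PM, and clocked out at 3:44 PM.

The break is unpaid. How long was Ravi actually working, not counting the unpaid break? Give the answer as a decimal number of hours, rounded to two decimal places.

Shift: 9:52 AM–3:44 PM = 5 h 52 min; less 45 min break → 5 h 7 min

5.12 hours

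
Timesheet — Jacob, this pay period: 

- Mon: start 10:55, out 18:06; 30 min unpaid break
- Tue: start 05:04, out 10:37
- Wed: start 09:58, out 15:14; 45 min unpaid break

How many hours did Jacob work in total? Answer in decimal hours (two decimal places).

Mon: 10:55–18:06 = 7 h 11 min; less 30 min break → 6 h 41 min
Tue: 05:04–10:37 = 5 h 33 min
Wed: 09:58–15:14 = 5 h 16 min; less 45 min break → 4 h 31 min
Total: 6 h 41 min + 5 h 33 min + 4 h 31 min = 16 h 45 min.

16.75 hours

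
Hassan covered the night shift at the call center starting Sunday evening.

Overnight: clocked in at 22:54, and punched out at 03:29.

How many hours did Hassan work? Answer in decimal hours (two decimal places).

4.58 hours

Overnight: 22:54 → midnight = 1 h 6 min; midnight → 03:29 = 3 h 29 min; span 4 h 35 min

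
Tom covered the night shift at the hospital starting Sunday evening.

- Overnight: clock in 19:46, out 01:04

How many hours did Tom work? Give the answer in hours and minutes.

5 h 18 min

Overnight: 19:46 → midnight = 4 h 14 min; midnight → 01:04 = 1 h 4 min; span 5 h 18 min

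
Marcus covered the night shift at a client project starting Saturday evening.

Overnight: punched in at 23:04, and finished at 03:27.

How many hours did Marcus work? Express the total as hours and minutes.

4 h 23 min

Overnight: 23:04 → midnight = 0 h 56 min; midnight → 03:27 = 3 h 27 min; span 4 h 23 min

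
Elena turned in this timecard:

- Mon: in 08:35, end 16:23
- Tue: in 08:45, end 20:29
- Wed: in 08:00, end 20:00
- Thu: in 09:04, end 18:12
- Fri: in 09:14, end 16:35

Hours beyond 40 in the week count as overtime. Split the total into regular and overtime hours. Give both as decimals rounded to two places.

Mon: 08:35–16:23 = 7 h 48 min
Tue: 08:45–20:29 = 11 h 44 min
Wed: 08:00–20:00 = 12 h 0 min
Thu: 09:04–18:12 = 9 h 8 min
Fri: 09:14–16:35 = 7 h 21 min
Total worked: 48 h 1 min = 48.02 h.
Threshold 40 h → overtime 8 h 1 min, regular 40 h 0 min.

Regular 40.00 hours, overtime 8.02 hours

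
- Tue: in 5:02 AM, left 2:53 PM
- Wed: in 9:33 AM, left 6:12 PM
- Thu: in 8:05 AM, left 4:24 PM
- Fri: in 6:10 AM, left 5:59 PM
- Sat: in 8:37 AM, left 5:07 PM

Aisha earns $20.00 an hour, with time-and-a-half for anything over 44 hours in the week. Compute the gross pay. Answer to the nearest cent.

$974.00

Tue: 5:02 AM–2:53 PM = 9 h 51 min
Wed: 9:33 AM–6:12 PM = 8 h 39 min
Thu: 8:05 AM–4:24 PM = 8 h 19 min
Fri: 6:10 AM–5:59 PM = 11 h 49 min
Sat: 8:37 AM–5:07 PM = 8 h 30 min
Total worked: 47 h 8 min = 2828 min.
Regular 44 h 0 min = 2640 min at $20.00/h; overtime 3 h 8 min = 188 min at $30.00/h.
Pay = (2640 × $20.00 + 188 × $30.00) ÷ 60 = $974.00.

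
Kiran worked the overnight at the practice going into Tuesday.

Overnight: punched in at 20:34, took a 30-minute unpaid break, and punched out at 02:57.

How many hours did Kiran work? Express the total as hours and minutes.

Overnight: 20:34 → midnight = 3 h 26 min; midnight → 02:57 = 2 h 57 min; span 6 h 23 min; less 30 min break → 5 h 53 min

5 h 53 min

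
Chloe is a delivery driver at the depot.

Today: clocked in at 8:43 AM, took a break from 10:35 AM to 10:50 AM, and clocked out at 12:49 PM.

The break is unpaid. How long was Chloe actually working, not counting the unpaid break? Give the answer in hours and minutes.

Today: 8:43 AM–12:49 PM = 4 h 6 min; less 15 min break → 3 h 51 min

3 h 51 min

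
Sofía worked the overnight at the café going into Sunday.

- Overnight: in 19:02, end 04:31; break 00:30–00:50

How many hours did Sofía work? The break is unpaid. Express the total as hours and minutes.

Overnight: 19:02 → midnight = 4 h 58 min; midnight → 04:31 = 4 h 31 min; span 9 h 29 min; less 20 min break → 9 h 9 min

9 h 9 min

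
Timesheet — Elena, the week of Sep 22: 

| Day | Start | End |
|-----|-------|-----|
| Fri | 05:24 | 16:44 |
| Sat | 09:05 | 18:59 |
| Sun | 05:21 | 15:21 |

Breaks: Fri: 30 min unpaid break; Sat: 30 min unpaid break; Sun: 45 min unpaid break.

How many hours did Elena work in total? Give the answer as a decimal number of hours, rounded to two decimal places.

Fri: 05:24–16:44 = 11 h 20 min; less 30 min break → 10 h 50 min
Sat: 09:05–18:59 = 9 h 54 min; less 30 min break → 9 h 24 min
Sun: 05:21–15:21 = 10 h 0 min; less 45 min break → 9 h 15 min
Total: 10 h 50 min + 9 h 24 min + 9 h 15 min = 29 h 29 min.

29.48 hours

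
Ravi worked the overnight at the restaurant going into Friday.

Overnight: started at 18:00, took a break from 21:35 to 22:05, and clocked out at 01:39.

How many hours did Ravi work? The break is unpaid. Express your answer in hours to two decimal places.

7.15 hours

Overnight: 18:00 → midnight = 6 h 0 min; midnight → 01:39 = 1 h 39 min; span 7 h 39 min; less 30 min break → 7 h 9 min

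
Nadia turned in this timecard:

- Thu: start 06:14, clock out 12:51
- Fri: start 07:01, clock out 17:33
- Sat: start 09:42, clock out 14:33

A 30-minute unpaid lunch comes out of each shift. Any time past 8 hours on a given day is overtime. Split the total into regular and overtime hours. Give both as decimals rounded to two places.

Thu: 06:14–12:51 = 6 h 37 min; less 30 min break → 6 h 7 min
Fri: 07:01–17:33 = 10 h 32 min; less 30 min break → 10 h 2 min
Sat: 09:42–14:33 = 4 h 51 min; less 30 min break → 4 h 21 min
Thu reg 6 h 7 min / OT 0 h 0 min; Fri reg 8 h 0 min / OT 2 h 2 min; Sat reg 4 h 21 min / OT 0 h 0 min.
Totals: regular 18 h 28 min, overtime 2 h 2 min.

Regular 18.47 hours, overtime 2.03 hours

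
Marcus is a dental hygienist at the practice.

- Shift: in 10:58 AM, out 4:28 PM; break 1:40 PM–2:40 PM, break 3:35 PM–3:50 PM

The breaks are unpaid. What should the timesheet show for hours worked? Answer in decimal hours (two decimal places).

4.25 hours

Shift: 10:58 AM–4:28 PM = 5 h 30 min; less 75 min break → 4 h 15 min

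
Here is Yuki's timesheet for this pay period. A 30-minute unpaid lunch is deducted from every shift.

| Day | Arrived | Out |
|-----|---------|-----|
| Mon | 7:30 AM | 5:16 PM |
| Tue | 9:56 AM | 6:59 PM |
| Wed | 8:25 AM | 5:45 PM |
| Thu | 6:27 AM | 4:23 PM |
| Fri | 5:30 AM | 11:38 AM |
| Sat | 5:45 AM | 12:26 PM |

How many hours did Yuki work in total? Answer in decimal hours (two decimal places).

Mon: 7:30 AM–5:16 PM = 9 h 46 min; less 30 min break → 9 h 16 min
Tue: 9:56 AM–6:59 PM = 9 h 3 min; less 30 min break → 8 h 33 min
Wed: 8:25 AM–5:45 PM = 9 h 20 min; less 30 min break → 8 h 50 min
Thu: 6:27 AM–4:23 PM = 9 h 56 min; less 30 min break → 9 h 26 min
Fri: 5:30 AM–11:38 AM = 6 h 8 min; less 30 min break → 5 h 38 min
Sat: 5:45 AM–12:26 PM = 6 h 41 min; less 30 min break → 6 h 11 min
Total: 9 h 16 min + 8 h 33 min + 8 h 50 min + 9 h 26 min + 5 h 38 min + 6 h 11 min = 47 h 54 min.

47.90 hours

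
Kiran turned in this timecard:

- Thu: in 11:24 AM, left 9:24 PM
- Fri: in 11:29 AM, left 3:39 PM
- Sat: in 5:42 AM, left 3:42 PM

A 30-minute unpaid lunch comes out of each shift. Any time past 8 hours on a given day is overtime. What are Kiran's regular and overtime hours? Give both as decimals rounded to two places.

Regular 19.67 hours, overtime 3.00 hours

Thu: 11:24 AM–9:24 PM = 10 h 0 min; less 30 min break → 9 h 30 min
Fri: 11:29 AM–3:39 PM = 4 h 10 min; less 30 min break → 3 h 40 min
Sat: 5:42 AM–3:42 PM = 10 h 0 min; less 30 min break → 9 h 30 min
Thu reg 8 h 0 min / OT 1 h 30 min; Fri reg 3 h 40 min / OT 0 h 0 min; Sat reg 8 h 0 min / OT 1 h 30 min.
Totals: regular 19 h 40 min, overtime 3 h 0 min.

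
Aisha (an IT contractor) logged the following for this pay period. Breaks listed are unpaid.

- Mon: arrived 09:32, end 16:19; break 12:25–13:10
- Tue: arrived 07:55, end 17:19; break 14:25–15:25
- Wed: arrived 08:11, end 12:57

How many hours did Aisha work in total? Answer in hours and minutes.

19 h 12 min

Mon: 09:32–16:19 = 6 h 47 min; less 45 min break → 6 h 2 min
Tue: 07:55–17:19 = 9 h 24 min; less 60 min break → 8 h 24 min
Wed: 08:11–12:57 = 4 h 46 min
Total: 6 h 2 min + 8 h 24 min + 4 h 46 min = 19 h 12 min.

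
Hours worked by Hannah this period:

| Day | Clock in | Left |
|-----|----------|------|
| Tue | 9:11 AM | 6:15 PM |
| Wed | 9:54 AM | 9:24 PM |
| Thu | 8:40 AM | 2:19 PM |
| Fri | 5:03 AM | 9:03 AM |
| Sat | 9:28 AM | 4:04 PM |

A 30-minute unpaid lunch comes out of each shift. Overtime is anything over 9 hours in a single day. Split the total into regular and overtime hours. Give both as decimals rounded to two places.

Regular 32.32 hours, overtime 2.00 hours

Tue: 9:11 AM–6:15 PM = 9 h 4 min; less 30 min break → 8 h 34 min
Wed: 9:54 AM–9:24 PM = 11 h 30 min; less 30 min break → 11 h 0 min
Thu: 8:40 AM–2:19 PM = 5 h 39 min; less 30 min break → 5 h 9 min
Fri: 5:03 AM–9:03 AM = 4 h 0 min; less 30 min break → 3 h 30 min
Sat: 9:28 AM–4:04 PM = 6 h 36 min; less 30 min break → 6 h 6 min
Tue reg 8 h 34 min / OT 0 h 0 min; Wed reg 9 h 0 min / OT 2 h 0 min; Thu reg 5 h 9 min / OT 0 h 0 min; Fri reg 3 h 30 min / OT 0 h 0 min; Sat reg 6 h 6 min / OT 0 h 0 min.
Totals: regular 32 h 19 min, overtime 2 h 0 min.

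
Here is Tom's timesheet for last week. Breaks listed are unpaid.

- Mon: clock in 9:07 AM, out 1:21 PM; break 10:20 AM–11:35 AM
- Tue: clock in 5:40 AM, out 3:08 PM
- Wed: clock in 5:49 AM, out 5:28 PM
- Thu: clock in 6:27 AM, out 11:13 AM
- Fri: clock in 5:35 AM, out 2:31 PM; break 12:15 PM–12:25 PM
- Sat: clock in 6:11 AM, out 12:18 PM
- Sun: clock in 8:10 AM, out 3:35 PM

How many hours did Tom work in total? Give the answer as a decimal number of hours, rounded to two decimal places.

Mon: 9:07 AM–1:21 PM = 4 h 14 min; less 75 min break → 2 h 59 min
Tue: 5:40 AM–3:08 PM = 9 h 28 min
Wed: 5:49 AM–5:28 PM = 11 h 39 min
Thu: 6:27 AM–11:13 AM = 4 h 46 min
Fri: 5:35 AM–2:31 PM = 8 h 56 min; less 10 min break → 8 h 46 min
Sat: 6:11 AM–12:18 PM = 6 h 7 min
Sun: 8:10 AM–3:35 PM = 7 h 25 min
Total: 2 h 59 min + 9 h 28 min + 11 h 39 min + 4 h 46 min + 8 h 46 min + 6 h 7 min + 7 h 25 min = 51 h 10 min.

51.17 hours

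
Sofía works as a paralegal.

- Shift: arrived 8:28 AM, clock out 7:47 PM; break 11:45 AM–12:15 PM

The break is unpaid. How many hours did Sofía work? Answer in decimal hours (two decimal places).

Shift: 8:28 AM–7:47 PM = 11 h 19 min; less 30 min break → 10 h 49 min

10.82 hours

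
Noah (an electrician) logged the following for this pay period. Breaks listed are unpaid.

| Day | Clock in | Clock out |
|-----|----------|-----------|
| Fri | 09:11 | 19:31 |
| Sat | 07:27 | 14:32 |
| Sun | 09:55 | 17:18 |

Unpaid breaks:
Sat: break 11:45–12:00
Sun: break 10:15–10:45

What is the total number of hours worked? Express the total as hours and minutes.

24 h 3 min

Fri: 09:11–19:31 = 10 h 20 min
Sat: 07:27–14:32 = 7 h 5 min; less 15 min break → 6 h 50 min
Sun: 09:55–17:18 = 7 h 23 min; less 30 min break → 6 h 53 min
Total: 10 h 20 min + 6 h 50 min + 6 h 53 min = 24 h 3 min.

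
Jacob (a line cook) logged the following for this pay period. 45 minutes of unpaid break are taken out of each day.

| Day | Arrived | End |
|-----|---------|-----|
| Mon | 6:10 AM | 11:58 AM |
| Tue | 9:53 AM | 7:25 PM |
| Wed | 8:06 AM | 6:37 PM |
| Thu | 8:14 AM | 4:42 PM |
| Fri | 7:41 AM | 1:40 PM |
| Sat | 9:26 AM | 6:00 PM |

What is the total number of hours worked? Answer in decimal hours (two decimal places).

44.37 hours

Mon: 6:10 AM–11:58 AM = 5 h 48 min; less 45 min break → 5 h 3 min
Tue: 9:53 AM–7:25 PM = 9 h 32 min; less 45 min break → 8 h 47 min
Wed: 8:06 AM–6:37 PM = 10 h 31 min; less 45 min break → 9 h 46 min
Thu: 8:14 AM–4:42 PM = 8 h 28 min; less 45 min break → 7 h 43 min
Fri: 7:41 AM–1:40 PM = 5 h 59 min; less 45 min break → 5 h 14 min
Sat: 9:26 AM–6:00 PM = 8 h 34 min; less 45 min break → 7 h 49 min
Total: 5 h 3 min + 8 h 47 min + 9 h 46 min + 7 h 43 min + 5 h 14 min + 7 h 49 min = 44 h 22 min.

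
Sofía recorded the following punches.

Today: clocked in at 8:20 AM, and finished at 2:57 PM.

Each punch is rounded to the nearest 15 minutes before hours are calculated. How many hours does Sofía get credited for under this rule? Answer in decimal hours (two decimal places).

6.75 hours

Today: in 8:20 AM→8:15 AM, out 2:57 PM→3:00 PM; 6 h 45 min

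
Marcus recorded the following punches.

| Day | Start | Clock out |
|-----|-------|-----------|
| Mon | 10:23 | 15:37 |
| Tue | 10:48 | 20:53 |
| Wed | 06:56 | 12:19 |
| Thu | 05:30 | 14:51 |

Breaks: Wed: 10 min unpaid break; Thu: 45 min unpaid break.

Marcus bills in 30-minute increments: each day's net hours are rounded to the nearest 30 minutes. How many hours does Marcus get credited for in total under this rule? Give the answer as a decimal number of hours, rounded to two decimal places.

Mon: 10:23–15:37 = 5 h 14 min → rounds to 5 h 0 min
Tue: 10:48–20:53 = 10 h 5 min → rounds to 10 h 0 min
Wed: 06:56–12:19 = 5 h 23 min − 10 min = 5 h 13 min → rounds to 5 h 0 min
Thu: 05:30–14:51 = 9 h 21 min − 45 min = 8 h 36 min → rounds to 8 h 30 min
Total credited: 28 h 30 min.

28.50 hours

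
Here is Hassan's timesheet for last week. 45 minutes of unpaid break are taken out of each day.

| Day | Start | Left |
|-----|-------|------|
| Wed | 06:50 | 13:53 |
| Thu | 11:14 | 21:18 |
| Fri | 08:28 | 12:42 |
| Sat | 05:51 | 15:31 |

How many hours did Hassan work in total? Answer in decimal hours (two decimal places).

28.02 hours

Wed: 06:50–13:53 = 7 h 3 min; less 45 min break → 6 h 18 min
Thu: 11:14–21:18 = 10 h 4 min; less 45 min break → 9 h 19 min
Fri: 08:28–12:42 = 4 h 14 min; less 45 min break → 3 h 29 min
Sat: 05:51–15:31 = 9 h 40 min; less 45 min break → 8 h 55 min
Total: 6 h 18 min + 9 h 19 min + 3 h 29 min + 8 h 55 min = 28 h 1 min.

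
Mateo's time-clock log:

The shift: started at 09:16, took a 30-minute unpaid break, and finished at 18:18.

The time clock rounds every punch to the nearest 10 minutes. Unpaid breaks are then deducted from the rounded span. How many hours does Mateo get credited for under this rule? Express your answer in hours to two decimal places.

8.50 hours

The shift: in 09:16→09:20, out 18:18→18:20; 9 h 0 min − 30 min = 8 h 30 min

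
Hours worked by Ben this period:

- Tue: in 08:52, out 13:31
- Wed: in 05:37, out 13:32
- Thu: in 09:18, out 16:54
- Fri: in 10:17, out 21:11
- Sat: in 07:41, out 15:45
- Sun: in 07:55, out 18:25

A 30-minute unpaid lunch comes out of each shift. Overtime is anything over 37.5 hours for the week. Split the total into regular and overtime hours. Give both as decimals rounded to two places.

Regular 37.50 hours, overtime 9.13 hours

Tue: 08:52–13:31 = 4 h 39 min; less 30 min break → 4 h 9 min
Wed: 05:37–13:32 = 7 h 55 min; less 30 min break → 7 h 25 min
Thu: 09:18–16:54 = 7 h 36 min; less 30 min break → 7 h 6 min
Fri: 10:17–21:11 = 10 h 54 min; less 30 min break → 10 h 24 min
Sat: 07:41–15:45 = 8 h 4 min; less 30 min break → 7 h 34 min
Sun: 07:55–18:25 = 10 h 30 min; less 30 min break → 10 h 0 min
Total worked: 46 h 38 min = 46.63 h.
Threshold 37.5 h → overtime 9 h 8 min, regular 37 h 30 min.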